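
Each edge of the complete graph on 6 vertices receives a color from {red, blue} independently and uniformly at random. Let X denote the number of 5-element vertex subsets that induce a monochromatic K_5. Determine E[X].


Let X = Σ_S X_S over the C(6, 5) = 6 subsets S of size 5, where X_S = 1 if the K_5 on S is monochromatic.
For a fixed S, the K_5 on S has C(5, 2) = 10 edges. P[all 10 edges red] = (1/2)^10, and likewise for blue, so P[monochromatic] = 2·(1/2)^10 = 2^{1 − 10} = 1/512.
By linearity of expectation: E[X] = C(6, 5) · 2^{1 − 10} = 6 · 1/512 = 3/256.
Numerically: E[X] ≈ 0.0117.

E[X] = C(6,5)·2^(1−C(5,2)) = 3/256 ≈ 0.0117.


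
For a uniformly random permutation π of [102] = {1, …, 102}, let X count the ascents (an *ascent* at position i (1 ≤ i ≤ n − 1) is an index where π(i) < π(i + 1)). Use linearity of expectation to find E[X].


Write X = Σ X_I over i = 1, …, 101, with X_I the indicator of one ascent.
There are 101 indicators.
For each fixed i, the pair (π(i), π(i+1)) is a uniformly random ordered pair of distinct values from {1, …, 102}; by symmetry P[π(i) < π(i+1)] = 1/2.
By linearity: E[X] = 101 · (1/2) = (102 − 1) · (1/2) = 101/2 ≈ 50.50000.

E[X] = 101/2 = 50.50000.


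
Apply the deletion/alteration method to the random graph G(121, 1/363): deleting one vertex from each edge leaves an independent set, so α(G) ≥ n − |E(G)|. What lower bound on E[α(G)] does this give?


E[|E(G)|] = C(121, 2)·p = 7260 · (1/363) = 20.
E[α(G)] ≥ n − E[|E(G)|] = 121 − 20 = 101.
Numerically: ≈ 101.000.
(This is only a lower bound; the true E[α(G)] may be larger.)

E[α(G)] ≥ 101 ≈ 101.000.


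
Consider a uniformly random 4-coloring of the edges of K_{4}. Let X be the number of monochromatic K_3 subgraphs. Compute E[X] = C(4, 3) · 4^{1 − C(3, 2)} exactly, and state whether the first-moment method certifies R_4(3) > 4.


E[X] = C(4, 3) · 4^{1 − 3} = 4 · 4^{−2} = 4/16.
As a reduced fraction: E[X] = 1/4 ≈ 0.2500000.
Is E[X] < 1? YES.
Since E[X] < 1, there exists a 4-coloring of K_{4} with no monochromatic K_3; hence R_4(3) > 4.

E[X] = 1/4 ≈ 0.2500000; E[X] < 1, so R_4(3) > 4.


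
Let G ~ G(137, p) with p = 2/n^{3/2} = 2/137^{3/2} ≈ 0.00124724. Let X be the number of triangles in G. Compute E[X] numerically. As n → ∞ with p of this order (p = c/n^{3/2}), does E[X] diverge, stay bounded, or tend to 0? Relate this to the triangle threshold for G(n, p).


Number of potential triangles: C(137, 3) = 419220.
Each occurs with probability p³ ≈ (0.00124724)³ ≈ 1.94020418e-09.
By linearity: E[X] = C(137, 3)·p³ ≈ 419220 · 1.94020418e-09 ≈ 0.000813.
Since α = 3/2 > 1, p = c/n^{3/2} = o(1/n) is below the triangle threshold p ~ 1/n. Asymptotically E[X] ~ (c³/6)·n^{3(1−α)} = (2³/6)·n^{-1.5} → 0, so by Markov's inequality G has no triangles w.h.p.

E[X] ≈ 0.000813; in regime p = Θ(1/n^{3/2}) E[X] tends to 0 (below the triangle threshold p ~ 1/n).


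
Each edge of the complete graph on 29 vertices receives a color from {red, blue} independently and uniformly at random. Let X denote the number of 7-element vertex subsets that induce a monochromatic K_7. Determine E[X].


Let X = Σ_S X_S over the C(29, 7) = 1560780 subsets S of size 7, where X_S = 1 if the K_7 on S is monochromatic.
For a fixed S, the K_7 on S has C(7, 2) = 21 edges. P[all 21 edges red] = (1/2)^21, and likewise for blue, so P[monochromatic] = 2·(1/2)^21 = 2^{1 − 21} = 1/1048576.
By linearity of expectation: E[X] = C(29, 7) · 2^{1 − 21} = 1560780 · 1/1048576 = 390195/262144.
Numerically: E[X] ≈ 1.488476.

E[X] = C(29,7)·2^(1−C(7,2)) = 390195/262144 ≈ 1.488476.


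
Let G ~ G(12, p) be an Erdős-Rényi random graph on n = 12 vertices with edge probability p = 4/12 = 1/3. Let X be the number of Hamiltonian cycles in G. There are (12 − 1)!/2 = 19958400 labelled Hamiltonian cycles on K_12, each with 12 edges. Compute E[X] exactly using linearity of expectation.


K_12 has (12 − 1)!/2 = 19958400 labelled Hamiltonian cycles.
For each such Hamiltonian cycle H, let X_H = 1 if all 12 edges of H are present in G. Then P[X_H = 1] = p^{12} = (1/3)^{12} = 1/531441.
By linearity: E[X] = Σ_H E[X_H] = 19958400 · p^{12} = 19958400 · 1/531441 = 246400/6561.
Numerically: E[X] ≈ 37.6.

E[X] = 19958400 · (1/3)^{12} = 246400/6561 ≈ 37.6.


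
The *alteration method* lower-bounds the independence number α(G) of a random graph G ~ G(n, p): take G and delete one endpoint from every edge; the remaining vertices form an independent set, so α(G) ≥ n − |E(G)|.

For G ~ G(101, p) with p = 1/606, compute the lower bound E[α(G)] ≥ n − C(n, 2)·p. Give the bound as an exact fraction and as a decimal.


E[|E(G)|] = C(101, 2)·p = 5050 · (1/606) = 25/3.
E[α(G)] ≥ n − E[|E(G)|] = 101 − 25/3 = 278/3.
Numerically: ≈ 92.667.
(This is only a lower bound; the true E[α(G)] may be larger.)

E[α(G)] ≥ 278/3 ≈ 92.667.


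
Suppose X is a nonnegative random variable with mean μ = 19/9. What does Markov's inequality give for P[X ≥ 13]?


μ = E[X] = 19/9, a = 13.
Markov: P[X ≥ 13] ≤ μ/a = (19/9)/13 = 19/117.
Numerically: ≈ 0.1624.
(Since a = 13 > μ = 2.1111, the bound 19/117 is < 1 and informative.)

P[X ≥ 13] ≤ 19/117 ≈ 0.1624.


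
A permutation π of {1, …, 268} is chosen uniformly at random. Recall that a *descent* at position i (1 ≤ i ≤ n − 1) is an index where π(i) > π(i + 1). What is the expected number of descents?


Write X = Σ X_I over i = 1, …, 267, with X_I the indicator of one descent.
There are 267 indicators.
For each fixed i, the pair (π(i), π(i+1)) is a uniformly random ordered pair of distinct values from {1, …, 268}; by symmetry P[π(i) > π(i+1)] = 1/2.
By linearity: E[X] = 267 · (1/2) = (268 − 1) · (1/2) = 267/2 ≈ 133.500.

E[X] = 267/2 = 133.500.


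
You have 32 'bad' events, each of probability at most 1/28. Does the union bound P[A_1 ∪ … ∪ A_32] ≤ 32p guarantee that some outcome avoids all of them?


Union bound: P[∪_{i=1}^{32} A_i] ≤ Σ_i P[A_i] ≤ 32·p = 32·(1/28) = 8/7.
Numerically: 8/7 ≈ 1.14286.
Is 8/7 < 1? NO.
Since the bound 8/7 is ≥ 1, the union bound is uninformative here; it does NOT by itself certify existence.

32·p = 8/7 ≈ 1.14286; existence NOT certified by the union bound.


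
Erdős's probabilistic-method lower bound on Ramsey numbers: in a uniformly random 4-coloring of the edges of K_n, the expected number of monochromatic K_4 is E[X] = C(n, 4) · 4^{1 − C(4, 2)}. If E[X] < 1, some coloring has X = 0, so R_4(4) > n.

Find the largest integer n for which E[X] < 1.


We need C(n, 4) · 4^{1 − 6} < 1, i.e. C(n, 4) < 4^{6 − 1} = 1024.
Check values of n near the boundary:
  n = 12: C(12, 4) = 495; 495 < 1024? YES
  n = 13: C(13, 4) = 715; 715 < 1024? YES
  n = 14: C(14, 4) = 1001; 1001 < 1024? YES
  n = 15: C(15, 4) = 1365; 1365 < 1024? NO
The largest n with C(n, 4) < 1024 is n = 14 (where E[X] = 1001/1024 ≈ 0.978). Hence R_4(4) > 14, i.e. R_4(4) ≥ 15.

Largest n = 14; hence R_4(4) > 14.


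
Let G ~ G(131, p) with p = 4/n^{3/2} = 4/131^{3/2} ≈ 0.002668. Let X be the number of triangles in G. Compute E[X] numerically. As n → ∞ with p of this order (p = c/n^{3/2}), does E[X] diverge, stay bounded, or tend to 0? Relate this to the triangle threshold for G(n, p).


Number of potential triangles: C(131, 3) = 366145.
Each occurs with probability p³ ≈ (0.002668)³ ≈ 1.898712e-08.
By linearity: E[X] = C(131, 3)·p³ ≈ 366145 · 1.898712e-08 ≈ 0.0070.
Since α = 3/2 > 1, p = c/n^{3/2} = o(1/n) is below the triangle threshold p ~ 1/n. Asymptotically E[X] ~ (c³/6)·n^{3(1−α)} = (4³/6)·n^{-1.5} → 0, so by Markov's inequality G has no triangles w.h.p.

E[X] ≈ 0.0070; in regime p = Θ(1/n^{3/2}) E[X] tends to 0 (below the triangle threshold p ~ 1/n).


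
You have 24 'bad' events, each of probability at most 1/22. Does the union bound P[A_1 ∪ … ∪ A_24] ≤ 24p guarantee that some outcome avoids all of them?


Union bound: P[∪_{i=1}^{24} A_i] ≤ Σ_i P[A_i] ≤ 24·p = 24·(1/22) = 12/11.
Numerically: 12/11 ≈ 1.091.
Is 12/11 < 1? NO.
Since the bound 12/11 is ≥ 1, the union bound is uninformative here; it does NOT by itself certify existence.

24·p = 12/11 ≈ 1.091; existence NOT certified by the union bound.


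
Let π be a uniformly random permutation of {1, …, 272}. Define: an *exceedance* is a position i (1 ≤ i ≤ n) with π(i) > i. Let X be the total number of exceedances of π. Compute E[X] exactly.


Write X = Σ_{i=1}^{272} X_i, where X_i = 1_{π(i) > i}.
For each fixed i, π(i) is uniform over {1, …, 272} (marginal of a uniform permutation), so P[π(i) > i] = (n − i)/n. Summing: Σ_{i=1}^{272} (n − i)/n = (0 + 1 + … + 271)/272 = 272(272 − 1)/(2·272) = (272 − 1)/2.
Hence E[X] = Σ_{i=1}^{272} (272 − i)/272 = 271/2 ≈ 135.500.

E[X] = 271/2 = 135.500.


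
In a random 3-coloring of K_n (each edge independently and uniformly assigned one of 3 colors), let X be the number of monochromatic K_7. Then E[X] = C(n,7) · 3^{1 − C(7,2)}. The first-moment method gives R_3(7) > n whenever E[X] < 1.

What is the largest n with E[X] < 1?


We need C(n, 7) · 3^{1 − 21} < 1, i.e. C(n, 7) < 3^{21 − 1} = 3486784401.
Check values of n near the boundary:
  n = 75: C(75, 7) = 1984829850; 1984829850 < 3486784401? YES
  n = 76: C(76, 7) = 2186189400; 2186189400 < 3486784401? YES
  n = 77: C(77, 7) = 2404808340; 2404808340 < 3486784401? YES
  n = 78: C(78, 7) = 2641902120; 2641902120 < 3486784401? YES
  n = 79: C(79, 7) = 2898753715; 2898753715 < 3486784401? YES
  n = 80: C(80, 7) = 3176716400; 3176716400 < 3486784401? YES
  n = 81: C(81, 7) = 3477216600; 3477216600 < 3486784401? YES
  n = 82: C(82, 7) = 3801756816; 3801756816 < 3486784401? NO
  n = 83: C(83, 7) = 4151918628; 4151918628 < 3486784401? NO
The largest n with C(n, 7) < 3486784401 is n = 81 (where E[X] = 42928600/43046721 ≈ 0.99726). Hence R_3(7) > 81, i.e. R_3(7) ≥ 82.

Largest n = 81; hence R_3(7) > 81.


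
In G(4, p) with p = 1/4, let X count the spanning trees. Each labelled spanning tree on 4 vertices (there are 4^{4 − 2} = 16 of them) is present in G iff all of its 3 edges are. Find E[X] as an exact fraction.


K_4 has 4^{4 − 2} = 16 labelled spanning trees.
For each such spanning tree H, let X_H = 1 if all 3 edges of H are present in G. Then P[X_H = 1] = p^{3} = (1/4)^{3} = 1/64.
By linearity: E[X] = Σ_H E[X_H] = 16 · p^{3} = 16 · 1/64 = 1/4.
Numerically: E[X] ≈ 0.25.

E[X] = 16 · (1/4)^{3} = 1/4 ≈ 0.25.


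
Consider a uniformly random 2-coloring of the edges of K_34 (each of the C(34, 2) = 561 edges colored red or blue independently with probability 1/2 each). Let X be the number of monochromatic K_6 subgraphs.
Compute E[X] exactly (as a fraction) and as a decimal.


Let X = Σ_S X_S over the C(34, 6) = 1344904 subsets S of size 6, where X_S = 1 if the K_6 on S is monochromatic.
For a fixed S, the K_6 on S has C(6, 2) = 15 edges. P[all 15 edges red] = (1/2)^15, and likewise for blue, so P[monochromatic] = 2·(1/2)^15 = 2^{1 − 15} = 1/16384.
By linearity: E[X] = C(34, 6) · 2^{1 − 15} = 1344904 · 1/16384 = 168113/2048.
Numerically: E[X] ≈ 82.08643.

E[X] = C(34,6)·2^(1−C(6,2)) = 168113/2048 ≈ 82.08643.


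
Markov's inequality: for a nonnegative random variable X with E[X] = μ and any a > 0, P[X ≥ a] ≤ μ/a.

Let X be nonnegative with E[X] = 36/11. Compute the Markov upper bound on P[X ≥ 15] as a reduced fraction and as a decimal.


μ = E[X] = 36/11, a = 15.
Markov: P[X ≥ 15] ≤ μ/a = (36/11)/15 = 12/55.
Numerically: ≈ 0.218182.
(Since a = 15 > μ = 3.272727, the bound 12/55 is < 1 and informative.)

P[X ≥ 15] ≤ 12/55 ≈ 0.218182.


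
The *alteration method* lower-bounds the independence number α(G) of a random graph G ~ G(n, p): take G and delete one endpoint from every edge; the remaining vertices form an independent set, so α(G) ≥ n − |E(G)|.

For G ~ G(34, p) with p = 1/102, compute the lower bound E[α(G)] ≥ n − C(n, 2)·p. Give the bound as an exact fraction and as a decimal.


E[|E(G)|] = C(34, 2)·p = 561 · (1/102) = 11/2.
E[α(G)] ≥ n − E[|E(G)|] = 34 − 11/2 = 57/2.
Numerically: ≈ 28.500000.
(This is only a lower bound; the true E[α(G)] may be larger.)

E[α(G)] ≥ 57/2 ≈ 28.500000.


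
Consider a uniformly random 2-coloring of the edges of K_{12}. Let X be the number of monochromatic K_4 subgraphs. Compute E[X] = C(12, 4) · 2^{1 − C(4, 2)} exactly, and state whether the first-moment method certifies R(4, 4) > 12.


E[X] = C(12, 4) · 2^{1 − 6} = 495 · 2^{−5} = 495/32.
As a reduced fraction: E[X] = 495/32 ≈ 15.46875.
Is E[X] < 1? NO.
Since E[X] ≥ 1, the first-moment bound is inconclusive at n = 12; it does NOT by itself certify R(4, 4) > 12.

E[X] = 495/32 ≈ 15.46875; E[X] ≥ 1; first-moment method inconclusive here.


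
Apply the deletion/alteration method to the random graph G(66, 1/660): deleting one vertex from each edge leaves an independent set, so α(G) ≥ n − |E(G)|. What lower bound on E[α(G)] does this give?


E[|E(G)|] = C(66, 2)·p = 2145 · (1/660) = 13/4.
E[α(G)] ≥ n − E[|E(G)|] = 66 − 13/4 = 251/4.
Numerically: ≈ 62.750.
(This is only a lower bound; the true E[α(G)] may be larger.)

E[α(G)] ≥ 251/4 ≈ 62.750.


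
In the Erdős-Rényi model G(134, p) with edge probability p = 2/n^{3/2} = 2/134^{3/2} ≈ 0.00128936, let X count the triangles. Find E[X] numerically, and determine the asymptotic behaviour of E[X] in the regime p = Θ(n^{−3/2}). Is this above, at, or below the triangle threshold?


Number of potential triangles: C(134, 3) = 392084.
Each occurs with probability p³ ≈ (0.00128936)³ ≈ 2.14347486e-09.
By linearity: E[X] = C(134, 3)·p³ ≈ 392084 · 2.14347486e-09 ≈ 0.000840.
Since α = 3/2 > 1, p = c/n^{3/2} = o(1/n) is below the triangle threshold p ~ 1/n. Asymptotically E[X] ~ (c³/6)·n^{3(1−α)} = (2³/6)·n^{-1.5} → 0, so by Markov's inequality G has no triangles w.h.p.

E[X] ≈ 0.000840; in regime p = Θ(1/n^{3/2}) E[X] tends to 0 (below the triangle threshold p ~ 1/n).


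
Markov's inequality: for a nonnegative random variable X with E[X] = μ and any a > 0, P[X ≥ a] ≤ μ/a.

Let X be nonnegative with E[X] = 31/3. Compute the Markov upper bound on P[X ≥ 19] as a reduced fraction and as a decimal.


μ = E[X] = 31/3, a = 19.
Markov: P[X ≥ 19] ≤ μ/a = (31/3)/19 = 31/57.
Numerically: ≈ 0.5439.
(Since a = 19 > μ = 10.3333, the bound 31/57 is < 1 and informative.)

P[X ≥ 19] ≤ 31/57 ≈ 0.5439.


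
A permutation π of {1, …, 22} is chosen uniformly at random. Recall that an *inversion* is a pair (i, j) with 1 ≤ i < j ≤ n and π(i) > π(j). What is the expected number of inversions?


Write X = Σ X_I over the C(22, 2) = 231 pairs i < j, with X_I the indicator of one inversion.
There are 231 indicators.
For each fixed pair i < j, the values π(i) and π(j) are two distinct elements of {1, …, 22} in uniformly random order; by symmetry P[π(i) > π(j)] = 1/2.
By linearity: E[X] = 231 · (1/2) = C(22, 2) · (1/2) = 231/2 = 231/2 ≈ 115.500.

E[X] = 231/2 = 115.500.


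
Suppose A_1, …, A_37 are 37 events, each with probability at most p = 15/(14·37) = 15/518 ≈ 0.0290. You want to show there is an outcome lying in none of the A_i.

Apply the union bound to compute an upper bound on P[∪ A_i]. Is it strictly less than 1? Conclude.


Union bound: P[∪_{i=1}^{37} A_i] ≤ Σ_i P[A_i] ≤ 37·p = 37·(15/518) = 15/14.
Numerically: 15/14 ≈ 1.0714.
Is 15/14 < 1? NO.
Since the bound 15/14 is ≥ 1, the union bound is uninformative here; it does NOT by itself certify existence.

37·p = 15/14 ≈ 1.0714; existence NOT certified by the union bound.


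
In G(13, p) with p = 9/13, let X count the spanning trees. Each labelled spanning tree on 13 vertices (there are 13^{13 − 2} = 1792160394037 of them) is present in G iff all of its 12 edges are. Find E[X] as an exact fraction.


K_13 has 13^{13 − 2} = 1792160394037 labelled spanning trees.
For each such spanning tree H, let X_H = 1 if all 12 edges of H are present in G. Then P[X_H = 1] = p^{12} = (9/13)^{12} = 282429536481/23298085122481.
By linearity of expectation: E[X] = Σ_H E[X_H] = 1792160394037 · p^{12} = 1792160394037 · 282429536481/23298085122481 = 282429536481/13.
Numerically: E[X] ≈ 2.173e+10.

E[X] = 1792160394037 · (9/13)^{12} = 282429536481/13 ≈ 2.173e+10.


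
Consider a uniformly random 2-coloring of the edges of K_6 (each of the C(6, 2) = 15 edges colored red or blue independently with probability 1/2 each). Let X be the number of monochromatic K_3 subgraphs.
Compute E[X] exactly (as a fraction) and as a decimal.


Let X = Σ_S X_S over the C(6, 3) = 20 subsets S of size 3, where X_S = 1 if the K_3 on S is monochromatic.
For a fixed S, the K_3 on S has C(3, 2) = 3 edges. P[all 3 edges red] = (1/2)^3, and likewise for blue, so P[monochromatic] = 2·(1/2)^3 = 2^{1 − 3} = 1/4.
By linearity of expectation: E[X] = C(6, 3) · 2^{1 − 3} = 20 · 1/4 = 5.
Numerically: E[X] ≈ 5.000.

E[X] = C(6,3)·2^(1−C(3,2)) = 5 ≈ 5.000.


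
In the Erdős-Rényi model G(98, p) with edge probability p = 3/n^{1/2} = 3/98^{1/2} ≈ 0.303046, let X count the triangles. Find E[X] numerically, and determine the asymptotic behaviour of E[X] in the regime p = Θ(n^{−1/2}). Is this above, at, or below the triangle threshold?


Number of potential triangles: C(98, 3) = 152096.
Each occurs with probability p³ ≈ (0.303046)³ ≈ 2.78307334e-02.
By linearity: E[X] = C(98, 3)·p³ ≈ 152096 · 2.78307334e-02 ≈ 4232.943223.
Since α = 1/2 < 1, p = c/n^{1/2} ≫ 1/n is above the triangle threshold p ~ 1/n. Asymptotically E[X] ~ (c³/6)·n^{3(1−α)} = (3³/6)·n^{1.5} → ∞; triangles are abundant w.h.p.

E[X] ≈ 4232.943223; in regime p = Θ(1/n^{1/2}) E[X] diverges (above the triangle threshold p ~ 1/n).


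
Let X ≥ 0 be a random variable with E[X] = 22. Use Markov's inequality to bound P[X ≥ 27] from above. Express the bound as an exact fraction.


μ = E[X] = 22, a = 27.
Markov: P[X ≥ 27] ≤ μ/a = (22)/27 = 22/27.
Numerically: ≈ 0.8148.
(Since a = 27 > μ = 22.0000, the bound 22/27 is < 1 and informative.)

P[X ≥ 27] ≤ 22/27 ≈ 0.8148.


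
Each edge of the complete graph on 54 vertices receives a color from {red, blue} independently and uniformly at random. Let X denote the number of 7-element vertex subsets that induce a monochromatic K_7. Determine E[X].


Let X = Σ_S X_S over the C(54, 7) = 177100560 subsets S of size 7, where X_S = 1 if the K_7 on S is monochromatic.
For a fixed S, the K_7 on S has C(7, 2) = 21 edges. P[all 21 edges red] = (1/2)^21, and likewise for blue, so P[monochromatic] = 2·(1/2)^21 = 2^{1 − 21} = 1/1048576.
Summing: E[X] = C(54, 7) · 2^{1 − 21} = 177100560 · 1/1048576 = 11068785/65536.
Numerically: E[X] ≈ 168.8963.

E[X] = C(54,7)·2^(1−C(7,2)) = 11068785/65536 ≈ 168.8963.


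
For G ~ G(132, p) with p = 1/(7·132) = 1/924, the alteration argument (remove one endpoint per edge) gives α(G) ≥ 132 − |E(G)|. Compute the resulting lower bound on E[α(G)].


E[|E(G)|] = C(132, 2)·p = 8646 · (1/924) = 131/14.
E[α(G)] ≥ n − E[|E(G)|] = 132 − 131/14 = 1717/14.
Numerically: ≈ 122.64286.
(This is only a lower bound; the true E[α(G)] may be larger.)

E[α(G)] ≥ 1717/14 ≈ 122.64286.


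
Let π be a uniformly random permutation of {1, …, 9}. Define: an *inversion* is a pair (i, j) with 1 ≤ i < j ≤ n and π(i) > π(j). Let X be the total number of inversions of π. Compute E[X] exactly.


Write X = Σ X_I over the C(9, 2) = 36 pairs i < j, with X_I the indicator of one inversion.
There are 36 indicators.
For each fixed pair i < j, the values π(i) and π(j) are two distinct elements of {1, …, 9} in uniformly random order; by symmetry P[π(i) > π(j)] = 1/2.
By linearity: E[X] = 36 · (1/2) = C(9, 2) · (1/2) = 36/2 = 18 ≈ 18.000000.

E[X] = 18 = 18.000000.


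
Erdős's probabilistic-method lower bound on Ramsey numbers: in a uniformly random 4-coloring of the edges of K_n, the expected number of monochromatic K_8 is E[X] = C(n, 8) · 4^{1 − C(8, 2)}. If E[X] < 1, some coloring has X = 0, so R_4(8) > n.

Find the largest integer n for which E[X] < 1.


We need C(n, 8) · 4^{1 − 28} < 1, i.e. C(n, 8) < 4^{28 − 1} = 18014398509481984.
Check values of n near the boundary:
  n = 402: C(402, 8) = 15770615726749950; 15770615726749950 < 18014398509481984? YES
  n = 403: C(403, 8) = 16090020602228430; 16090020602228430 < 18014398509481984? YES
  n = 404: C(404, 8) = 16415071523485570; 16415071523485570 < 18014398509481984? YES
  n = 405: C(405, 8) = 16745853821188050; 16745853821188050 < 18014398509481984? YES
  n = 406: C(406, 8) = 17082453897995850; 17082453897995850 < 18014398509481984? YES
  n = 407: C(407, 8) = 17424959239309050; 17424959239309050 < 18014398509481984? YES
  n = 408: C(408, 8) = 17773458424095231; 17773458424095231 < 18014398509481984? YES
  n = 409: C(409, 8) = 18128041135797879; 18128041135797879 < 18014398509481984? NO
The largest n with C(n, 8) < 18014398509481984 is n = 408 (where E[X] = 17773458424095231/18014398509481984 ≈ 0.987). Hence R_4(8) > 408, i.e. R_4(8) ≥ 409.

Largest n = 408; hence R_4(8) > 408.


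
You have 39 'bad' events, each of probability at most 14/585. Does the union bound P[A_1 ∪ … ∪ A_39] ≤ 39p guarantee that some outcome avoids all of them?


Union bound: P[∪_{i=1}^{39} A_i] ≤ Σ_i P[A_i] ≤ 39·p = 39·(14/585) = 14/15.
Numerically: 14/15 ≈ 0.933.
Is 14/15 < 1? YES.
Since P[∪ A_i] ≤ 14/15 < 1, the complement has P[∩ A_i^c] ≥ 1 − 14/15 = 1/15 > 0, so some outcome avoids every A_i.

39·p = 14/15 ≈ 0.933; existence CERTIFIED by the union bound.


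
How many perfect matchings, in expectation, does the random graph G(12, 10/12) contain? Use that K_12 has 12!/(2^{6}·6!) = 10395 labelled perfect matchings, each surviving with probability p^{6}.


K_12 has 12!/(2^{6}·6!) = 10395 labelled perfect matchings.
For each such perfect matching H, let X_H = 1 if all 6 edges of H are present in G. Then P[X_H = 1] = p^{6} = (5/6)^{6} = 15625/46656.
By linearity of expectation: E[X] = Σ_H E[X_H] = 10395 · p^{6} = 10395 · 15625/46656 = 6015625/1728.
Numerically: E[X] ≈ 3481.26.

E[X] = 10395 · (5/6)^{6} = 6015625/1728 ≈ 3481.26.


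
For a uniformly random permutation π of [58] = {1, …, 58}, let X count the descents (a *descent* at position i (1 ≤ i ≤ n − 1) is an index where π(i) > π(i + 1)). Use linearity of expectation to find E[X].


Write X = Σ X_I over i = 1, …, 57, with X_I the indicator of one descent.
There are 57 indicators.
For each fixed i, the pair (π(i), π(i+1)) is a uniformly random ordered pair of distinct values from {1, …, 58}; by symmetry P[π(i) > π(i+1)] = 1/2.
By linearity: E[X] = 57 · (1/2) = (58 − 1) · (1/2) = 57/2 ≈ 28.5000.

E[X] = 57/2 = 28.5000.


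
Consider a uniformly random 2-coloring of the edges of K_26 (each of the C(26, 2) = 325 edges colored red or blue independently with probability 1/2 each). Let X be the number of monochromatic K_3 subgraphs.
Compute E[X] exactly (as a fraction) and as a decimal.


Let X = Σ_S X_S over the C(26, 3) = 2600 subsets S of size 3, where X_S = 1 if the K_3 on S is monochromatic.
For a fixed S, the K_3 on S has C(3, 2) = 3 edges. P[all 3 edges red] = (1/2)^3, and likewise for blue, so P[monochromatic] = 2·(1/2)^3 = 2^{1 − 3} = 1/4.
By linearity: E[X] = C(26, 3) · 2^{1 − 3} = 2600 · 1/4 = 650.
Numerically: E[X] ≈ 650.00000.

E[X] = C(26,3)·2^(1−C(3,2)) = 650 ≈ 650.00000.


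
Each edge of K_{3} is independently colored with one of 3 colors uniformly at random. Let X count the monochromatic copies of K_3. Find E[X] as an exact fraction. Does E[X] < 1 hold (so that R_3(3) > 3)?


E[X] = C(3, 3) · 3^{1 − 3} = 1 · 3^{−2} = 1/9.
As a reduced fraction: E[X] = 1/9 ≈ 0.1111.
Is E[X] < 1? YES.
Since E[X] < 1, there exists a 3-coloring of K_{3} with no monochromatic K_3; hence R_3(3) > 3.

E[X] = 1/9 ≈ 0.1111; E[X] < 1, so R_3(3) > 3.


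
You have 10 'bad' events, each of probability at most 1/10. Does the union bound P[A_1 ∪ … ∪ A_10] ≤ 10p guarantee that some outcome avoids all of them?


Union bound: P[∪_{i=1}^{10} A_i] ≤ Σ_i P[A_i] ≤ 10·p = 10·(1/10) = 1.
Numerically: 1 ≈ 1.0000.
Is 1 < 1? NO.
Since the bound 1 is ≥ 1, the union bound is uninformative here; it does NOT by itself certify existence.

10·p = 1 ≈ 1.0000; existence NOT certified by the union bound.


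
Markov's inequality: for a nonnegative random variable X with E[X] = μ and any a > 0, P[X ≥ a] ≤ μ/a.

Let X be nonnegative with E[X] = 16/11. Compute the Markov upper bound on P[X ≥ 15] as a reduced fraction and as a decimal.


μ = E[X] = 16/11, a = 15.
Markov: P[X ≥ 15] ≤ μ/a = (16/11)/15 = 16/165.
Numerically: ≈ 0.09697.
(Since a = 15 > μ = 1.45455, the bound 16/165 is < 1 and informative.)

P[X ≥ 15] ≤ 16/165 ≈ 0.09697.


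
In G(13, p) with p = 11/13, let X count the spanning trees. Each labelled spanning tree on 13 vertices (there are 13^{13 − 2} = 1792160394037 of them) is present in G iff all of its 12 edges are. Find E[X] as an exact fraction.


K_13 has 13^{13 − 2} = 1792160394037 labelled spanning trees.
For each such spanning tree H, let X_H = 1 if all 12 edges of H are present in G. Then P[X_H = 1] = p^{12} = (11/13)^{12} = 3138428376721/23298085122481.
Summing the indicators: E[X] = Σ_H E[X_H] = 1792160394037 · p^{12} = 1792160394037 · 3138428376721/23298085122481 = 3138428376721/13.
Numerically: E[X] ≈ 2.41418e+11.

E[X] = 1792160394037 · (11/13)^{12} = 3138428376721/13 ≈ 2.41418e+11.


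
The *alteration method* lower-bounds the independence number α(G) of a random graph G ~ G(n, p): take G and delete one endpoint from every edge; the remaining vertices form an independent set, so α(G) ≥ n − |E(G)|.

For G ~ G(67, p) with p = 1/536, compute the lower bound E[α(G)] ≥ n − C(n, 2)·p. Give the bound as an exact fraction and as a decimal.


E[|E(G)|] = C(67, 2)·p = 2211 · (1/536) = 33/8.
E[α(G)] ≥ n − E[|E(G)|] = 67 − 33/8 = 503/8.
Numerically: ≈ 62.8750.
(This is only a lower bound; the true E[α(G)] may be larger.)

E[α(G)] ≥ 503/8 ≈ 62.8750.


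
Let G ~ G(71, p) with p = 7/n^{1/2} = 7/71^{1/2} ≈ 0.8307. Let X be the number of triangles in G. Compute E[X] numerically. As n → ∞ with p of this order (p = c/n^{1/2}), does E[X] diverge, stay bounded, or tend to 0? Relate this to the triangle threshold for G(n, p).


Number of potential triangles: C(71, 3) = 57155.
Each occurs with probability p³ ≈ (0.8307)³ ≈ 5.733325e-01.
By linearity: E[X] = C(71, 3)·p³ ≈ 57155 · 5.733325e-01 ≈ 32768.8218.
Since α = 1/2 < 1, p = c/n^{1/2} ≫ 1/n is above the triangle threshold p ~ 1/n. Asymptotically E[X] ~ (c³/6)·n^{3(1−α)} = (7³/6)·n^{1.5} → ∞; triangles are abundant w.h.p.

E[X] ≈ 32768.8218; in regime p = Θ(1/n^{1/2}) E[X] diverges (above the triangle threshold p ~ 1/n).


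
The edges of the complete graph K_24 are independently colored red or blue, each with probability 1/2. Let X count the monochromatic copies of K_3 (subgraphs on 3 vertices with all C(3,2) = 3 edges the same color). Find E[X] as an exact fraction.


Let X = Σ_S X_S over the C(24, 3) = 2024 subsets S of size 3, where X_S = 1 if the K_3 on S is monochromatic.
For a fixed S, the K_3 on S has C(3, 2) = 3 edges. P[all 3 edges red] = (1/2)^3, and likewise for blue, so P[monochromatic] = 2·(1/2)^3 = 2^{1 − 3} = 1/4.
By linearity of expectation: E[X] = C(24, 3) · 2^{1 − 3} = 2024 · 1/4 = 506.
Numerically: E[X] ≈ 506.0000.

E[X] = C(24,3)·2^(1−C(3,2)) = 506 ≈ 506.0000.


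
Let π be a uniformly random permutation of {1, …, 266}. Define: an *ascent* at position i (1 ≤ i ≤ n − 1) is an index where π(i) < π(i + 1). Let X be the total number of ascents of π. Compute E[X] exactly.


Write X = Σ X_I over i = 1, …, 265, with X_I the indicator of one ascent.
There are 265 indicators.
For each fixed i, the pair (π(i), π(i+1)) is a uniformly random ordered pair of distinct values from {1, …, 266}; by symmetry P[π(i) < π(i+1)] = 1/2.
By linearity: E[X] = 265 · (1/2) = (266 − 1) · (1/2) = 265/2 ≈ 132.500.

E[X] = 265/2 = 132.500.


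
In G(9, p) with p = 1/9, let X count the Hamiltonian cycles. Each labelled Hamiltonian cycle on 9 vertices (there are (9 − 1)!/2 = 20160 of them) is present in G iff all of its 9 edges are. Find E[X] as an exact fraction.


K_9 has (9 − 1)!/2 = 20160 labelled Hamiltonian cycles.
For each such Hamiltonian cycle H, let X_H = 1 if all 9 edges of H are present in G. Then P[X_H = 1] = p^{9} = (1/9)^{9} = 1/387420489.
By linearity of expectation: E[X] = Σ_H E[X_H] = 20160 · p^{9} = 20160 · 1/387420489 = 2240/43046721.
Numerically: E[X] ≈ 5.204e-05.

E[X] = 20160 · (1/9)^{9} = 2240/43046721 ≈ 5.204e-05.


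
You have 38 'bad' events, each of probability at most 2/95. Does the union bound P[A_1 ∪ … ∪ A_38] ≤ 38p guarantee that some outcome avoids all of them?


Union bound: P[∪_{i=1}^{38} A_i] ≤ Σ_i P[A_i] ≤ 38·p = 38·(2/95) = 4/5.
Numerically: 4/5 ≈ 0.8000.
Is 4/5 < 1? YES.
Since P[∪ A_i] ≤ 4/5 < 1, the complement has P[∩ A_i^c] ≥ 1 − 4/5 = 1/5 > 0, so some outcome avoids every A_i.

38·p = 4/5 ≈ 0.8000; existence CERTIFIED by the union bound.


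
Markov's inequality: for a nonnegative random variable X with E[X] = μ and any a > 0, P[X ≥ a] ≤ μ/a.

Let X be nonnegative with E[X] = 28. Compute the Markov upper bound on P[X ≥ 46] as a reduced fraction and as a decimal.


μ = E[X] = 28, a = 46.
Markov: P[X ≥ 46] ≤ μ/a = (28)/46 = 14/23.
Numerically: ≈ 0.6087.
(Since a = 46 > μ = 28.0000, the bound 14/23 is < 1 and informative.)

P[X ≥ 46] ≤ 14/23 ≈ 0.6087.


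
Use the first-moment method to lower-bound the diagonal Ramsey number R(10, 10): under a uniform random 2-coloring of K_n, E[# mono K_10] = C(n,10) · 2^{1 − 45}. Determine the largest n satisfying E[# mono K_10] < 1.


We need C(n, 10) · 2^{1 − 45} < 1, i.e. C(n, 10) < 2^{45 − 1} = 17592186044416.
Check values of n near the boundary:
  n = 99: C(99, 10) = 15579278510796; 15579278510796 < 17592186044416? YES
  n = 100: C(100, 10) = 17310309456440; 17310309456440 < 17592186044416? YES
  n = 101: C(101, 10) = 19212541264840; 19212541264840 < 17592186044416? NO
The largest n with C(n, 10) < 17592186044416 is n = 100 (where E[X] = 2163788682055/2199023255552 ≈ 0.983977). Hence R(10, 10) > 100, i.e. R(10, 10) ≥ 101.

Largest n = 100; hence R(10, 10) > 100.


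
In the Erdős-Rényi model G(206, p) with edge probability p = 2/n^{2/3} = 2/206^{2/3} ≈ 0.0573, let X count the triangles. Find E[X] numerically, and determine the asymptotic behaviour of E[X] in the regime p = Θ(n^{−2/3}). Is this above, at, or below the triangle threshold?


Number of potential triangles: C(206, 3) = 1435820.
Each occurs with probability p³ ≈ (0.0573)³ ≈ 1.88519e-04.
By linearity: E[X] = C(206, 3)·p³ ≈ 1435820 · 1.88519e-04 ≈ 270.680.
Since α = 2/3 < 1, p = c/n^{2/3} ≫ 1/n is above the triangle threshold p ~ 1/n. Asymptotically E[X] ~ (c³/6)·n^{3(1−α)} = (2³/6)·n^{1} → ∞; triangles are abundant w.h.p.

E[X] ≈ 270.680; in regime p = Θ(1/n^{2/3}) E[X] diverges (above the triangle threshold p ~ 1/n).


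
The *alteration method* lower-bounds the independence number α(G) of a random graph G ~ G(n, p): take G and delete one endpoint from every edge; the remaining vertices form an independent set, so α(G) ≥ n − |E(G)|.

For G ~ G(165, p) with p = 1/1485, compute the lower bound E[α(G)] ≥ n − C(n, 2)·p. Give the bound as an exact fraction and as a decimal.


E[|E(G)|] = C(165, 2)·p = 13530 · (1/1485) = 82/9.
E[α(G)] ≥ n − E[|E(G)|] = 165 − 82/9 = 1403/9.
Numerically: ≈ 155.888889.
(This is only a lower bound; the true E[α(G)] may be larger.)

E[α(G)] ≥ 1403/9 ≈ 155.888889.


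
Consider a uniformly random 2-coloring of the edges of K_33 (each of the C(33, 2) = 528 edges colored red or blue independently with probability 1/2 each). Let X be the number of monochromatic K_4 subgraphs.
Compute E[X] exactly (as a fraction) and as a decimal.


Let X = Σ_S X_S over the C(33, 4) = 40920 subsets S of size 4, where X_S = 1 if the K_4 on S is monochromatic.
For a fixed S, the K_4 on S has C(4, 2) = 6 edges. P[all 6 edges red] = (1/2)^6, and likewise for blue, so P[monochromatic] = 2·(1/2)^6 = 2^{1 − 6} = 1/32.
By linearity: E[X] = C(33, 4) · 2^{1 − 6} = 40920 · 1/32 = 5115/4.
Numerically: E[X] ≈ 1278.75000.

E[X] = C(33,4)·2^(1−C(4,2)) = 5115/4 ≈ 1278.75000.


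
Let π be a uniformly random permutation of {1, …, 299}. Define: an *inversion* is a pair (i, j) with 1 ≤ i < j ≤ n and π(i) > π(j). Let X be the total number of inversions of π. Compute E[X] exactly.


Write X = Σ X_I over the C(299, 2) = 44551 pairs i < j, with X_I the indicator of one inversion.
There are 44551 indicators.
For each fixed pair i < j, the values π(i) and π(j) are two distinct elements of {1, …, 299} in uniformly random order; by symmetry P[π(i) > π(j)] = 1/2.
By linearity: E[X] = 44551 · (1/2) = C(299, 2) · (1/2) = 44551/2 = 44551/2 ≈ 22275.500000.

E[X] = 44551/2 = 22275.500000.


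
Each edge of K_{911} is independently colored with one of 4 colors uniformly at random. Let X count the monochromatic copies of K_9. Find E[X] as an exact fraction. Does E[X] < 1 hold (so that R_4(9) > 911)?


E[X] = C(911, 9) · 4^{1 − 36} = 1144686900492291197405 · 4^{−35} = 1144686900492291197405/1180591620717411303424.
As a reduced fraction: E[X] = 1144686900492291197405/1180591620717411303424 ≈ 0.9695875.
Is E[X] < 1? YES.
Since E[X] < 1, there exists a 4-coloring of K_{911} with no monochromatic K_9; hence R_4(9) > 911.

E[X] = 1144686900492291197405/1180591620717411303424 ≈ 0.9695875; E[X] < 1, so R_4(9) > 911.


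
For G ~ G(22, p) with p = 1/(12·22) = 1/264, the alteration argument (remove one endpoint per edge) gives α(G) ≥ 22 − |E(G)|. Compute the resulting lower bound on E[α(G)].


E[|E(G)|] = C(22, 2)·p = 231 · (1/264) = 7/8.
E[α(G)] ≥ n − E[|E(G)|] = 22 − 7/8 = 169/8.
Numerically: ≈ 21.1250.
(This is only a lower bound; the true E[α(G)] may be larger.)

E[α(G)] ≥ 169/8 ≈ 21.1250.


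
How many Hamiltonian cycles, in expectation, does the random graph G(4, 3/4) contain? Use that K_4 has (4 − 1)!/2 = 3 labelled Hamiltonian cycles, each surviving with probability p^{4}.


K_4 has (4 − 1)!/2 = 3 labelled Hamiltonian cycles.
For each such Hamiltonian cycle H, let X_H = 1 if all 4 edges of H are present in G. Then P[X_H = 1] = p^{4} = (3/4)^{4} = 81/256.
By linearity of expectation: E[X] = Σ_H E[X_H] = 3 · p^{4} = 3 · 81/256 = 243/256.
Numerically: E[X] ≈ 0.949219.

E[X] = 3 · (3/4)^{4} = 243/256 ≈ 0.949219.


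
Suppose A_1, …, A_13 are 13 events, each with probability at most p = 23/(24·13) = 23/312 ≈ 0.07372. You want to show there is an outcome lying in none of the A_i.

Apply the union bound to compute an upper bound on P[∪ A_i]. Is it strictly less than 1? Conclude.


Union bound: P[∪_{i=1}^{13} A_i] ≤ Σ_i P[A_i] ≤ 13·p = 13·(23/312) = 23/24.
Numerically: 23/24 ≈ 0.95833.
Is 23/24 < 1? YES.
Since P[∪ A_i] ≤ 23/24 < 1, the complement has P[∩ A_i^c] ≥ 1 − 23/24 = 1/24 > 0, so some outcome avoids every A_i.

13·p = 23/24 ≈ 0.95833; existence CERTIFIED by the union bound.


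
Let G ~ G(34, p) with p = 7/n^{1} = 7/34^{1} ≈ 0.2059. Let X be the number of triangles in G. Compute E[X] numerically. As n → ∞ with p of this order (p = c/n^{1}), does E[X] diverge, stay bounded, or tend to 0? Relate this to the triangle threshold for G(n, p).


Number of potential triangles: C(34, 3) = 5984.
Each occurs with probability p³ ≈ (0.2059)³ ≈ 8.726847e-03.
By linearity: E[X] = C(34, 3)·p³ ≈ 5984 · 8.726847e-03 ≈ 52.2215.
Here α = 1, so p = 7/n is exactly at the triangle threshold p ~ 1/n. Asymptotically E[X] → c³/6 = 7³/6 = 343/6 ≈ 57.1667, a bounded constant. In this regime the triangle count is asymptotically Poisson(c³/6).

E[X] ≈ 52.2215; in regime p = Θ(1/n^{1}) E[X] stays bounded (at the triangle threshold p ~ 1/n).


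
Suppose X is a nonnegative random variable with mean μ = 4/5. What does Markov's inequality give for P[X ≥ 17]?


μ = E[X] = 4/5, a = 17.
Markov: P[X ≥ 17] ≤ μ/a = (4/5)/17 = 4/85.
Numerically: ≈ 0.047.
(Since a = 17 > μ = 0.800, the bound 4/85 is < 1 and informative.)

P[X ≥ 17] ≤ 4/85 ≈ 0.047.


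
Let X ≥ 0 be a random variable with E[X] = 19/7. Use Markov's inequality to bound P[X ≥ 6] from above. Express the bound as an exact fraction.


μ = E[X] = 19/7, a = 6.
Markov: P[X ≥ 6] ≤ μ/a = (19/7)/6 = 19/42.
Numerically: ≈ 0.4524.
(Since a = 6 > μ = 2.7143, the bound 19/42 is < 1 and informative.)

P[X ≥ 6] ≤ 19/42 ≈ 0.4524.


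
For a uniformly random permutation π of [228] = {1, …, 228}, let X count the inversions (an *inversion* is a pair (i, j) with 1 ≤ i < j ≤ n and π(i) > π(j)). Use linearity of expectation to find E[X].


Write X = Σ X_I over the C(228, 2) = 25878 pairs i < j, with X_I the indicator of one inversion.
There are 25878 indicators.
For each fixed pair i < j, the values π(i) and π(j) are two distinct elements of {1, …, 228} in uniformly random order; by symmetry P[π(i) > π(j)] = 1/2.
By linearity: E[X] = 25878 · (1/2) = C(228, 2) · (1/2) = 25878/2 = 12939 ≈ 12939.00000.

E[X] = 12939 = 12939.00000.


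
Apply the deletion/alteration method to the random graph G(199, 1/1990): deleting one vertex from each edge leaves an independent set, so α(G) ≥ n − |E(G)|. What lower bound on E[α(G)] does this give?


E[|E(G)|] = C(199, 2)·p = 19701 · (1/1990) = 99/10.
E[α(G)] ≥ n − E[|E(G)|] = 199 − 99/10 = 1891/10.
Numerically: ≈ 189.100000.
(This is only a lower bound; the true E[α(G)] may be larger.)

E[α(G)] ≥ 1891/10 ≈ 189.100000.


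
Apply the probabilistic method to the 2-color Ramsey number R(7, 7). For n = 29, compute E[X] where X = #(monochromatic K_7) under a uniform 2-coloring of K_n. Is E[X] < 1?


E[X] = C(29, 7) · 2^{1 − 21} = 1560780 · 2^{−20} = 1560780/1048576.
As a reduced fraction: E[X] = 390195/262144 ≈ 1.48848.
Is E[X] < 1? NO.
Since E[X] ≥ 1, the first-moment bound is inconclusive at n = 29; it does NOT by itself certify R(7, 7) > 29.

E[X] = 390195/262144 ≈ 1.48848; E[X] ≥ 1; first-moment method inconclusive here.


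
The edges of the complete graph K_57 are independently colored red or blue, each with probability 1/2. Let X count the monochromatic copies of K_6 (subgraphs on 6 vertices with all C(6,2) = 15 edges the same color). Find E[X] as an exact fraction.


Let X = Σ_S X_S over the C(57, 6) = 36288252 subsets S of size 6, where X_S = 1 if the K_6 on S is monochromatic.
For a fixed S, the K_6 on S has C(6, 2) = 15 edges. P[all 15 edges red] = (1/2)^15, and likewise for blue, so P[monochromatic] = 2·(1/2)^15 = 2^{1 − 15} = 1/16384.
By linearity: E[X] = C(57, 6) · 2^{1 − 15} = 36288252 · 1/16384 = 9072063/4096.
Numerically: E[X] ≈ 2214.85913.

E[X] = C(57,6)·2^(1−C(6,2)) = 9072063/4096 ≈ 2214.85913.


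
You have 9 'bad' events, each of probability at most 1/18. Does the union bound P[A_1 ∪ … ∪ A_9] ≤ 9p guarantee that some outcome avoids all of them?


Union bound: P[∪_{i=1}^{9} A_i] ≤ Σ_i P[A_i] ≤ 9·p = 9·(1/18) = 1/2.
Numerically: 1/2 ≈ 0.500000.
Is 1/2 < 1? YES.
Since P[∪ A_i] ≤ 1/2 < 1, the complement has P[∩ A_i^c] ≥ 1 − 1/2 = 1/2 > 0, so some outcome avoids every A_i.

9·p = 1/2 ≈ 0.500000; existence CERTIFIED by the union bound.


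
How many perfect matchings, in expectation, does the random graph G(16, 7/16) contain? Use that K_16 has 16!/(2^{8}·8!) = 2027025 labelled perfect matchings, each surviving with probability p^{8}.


K_16 has 16!/(2^{8}·8!) = 2027025 labelled perfect matchings.
For each such perfect matching H, let X_H = 1 if all 8 edges of H are present in G. Then P[X_H = 1] = p^{8} = (7/16)^{8} = 5764801/4294967296.
By linearity: E[X] = Σ_H E[X_H] = 2027025 · p^{8} = 2027025 · 5764801/4294967296 = 11685395747025/4294967296.
Numerically: E[X] ≈ 2720.72.

E[X] = 2027025 · (7/16)^{8} = 11685395747025/4294967296 ≈ 2720.72.
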